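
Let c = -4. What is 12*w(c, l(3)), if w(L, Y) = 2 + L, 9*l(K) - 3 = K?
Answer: -24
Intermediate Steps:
l(K) = ⅓ + K/9
12*w(c, l(3)) = 12*(2 - 4) = 12*(-2) = -24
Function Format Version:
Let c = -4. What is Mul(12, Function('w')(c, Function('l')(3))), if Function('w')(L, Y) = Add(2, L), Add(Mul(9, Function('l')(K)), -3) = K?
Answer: -24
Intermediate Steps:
Function('l')(K) = Add(Rational(1, 3), Mul(Rational(1, 9), K))
Mul(12, Function('w')(c, Function('l')(3))) = Mul(12, Add(2, -4)) = Mul(12, -2) = -24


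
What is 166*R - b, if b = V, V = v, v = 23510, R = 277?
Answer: 22472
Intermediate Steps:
V = 23510
b = 23510
166*R - b = 166*277 - 1*23510 = 45982 - 23510 = 22472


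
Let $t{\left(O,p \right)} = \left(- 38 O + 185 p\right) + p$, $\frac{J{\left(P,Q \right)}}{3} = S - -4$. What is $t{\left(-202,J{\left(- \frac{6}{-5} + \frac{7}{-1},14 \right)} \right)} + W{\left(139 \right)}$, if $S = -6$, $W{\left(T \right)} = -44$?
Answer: $6516$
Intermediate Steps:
$J{\left(P,Q \right)} = -6$ ($J{\left(P,Q \right)} = 3 \left(-6 - -4\right) = 3 \left(-6 + 4\right) = 3 \left(-2\right) = -6$)
$t{\left(O,p \right)} = - 38 O + 186 p$
$t{\left(-202,J{\left(- \frac{6}{-5} + \frac{7}{-1},14 \right)} \right)} + W{\left(139 \right)} = \left(\left(-38\right) \left(-202\right) + 186 \left(-6\right)\right) - 44 = \left(7676 - 1116\right) - 44 = 6560 - 44 = 6516$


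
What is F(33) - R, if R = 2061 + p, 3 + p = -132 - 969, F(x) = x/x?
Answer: -956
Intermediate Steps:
F(x) = 1
p = -1104 (p = -3 + (-132 - 969) = -3 - 1101 = -1104)
R = 957 (R = 2061 - 1104 = 957)
F(33) - R = 1 - 1*957 = 1 - 957 = -956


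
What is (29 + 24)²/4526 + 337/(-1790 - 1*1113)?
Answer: 6629265/13138978 ≈ 0.50455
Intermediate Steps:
(29 + 24)²/4526 + 337/(-1790 - 1*1113) = 53²*(1/4526) + 337/(-1790 - 1113) = 2809*(1/4526) + 337/(-2903) = 2809/4526 + 337*(-1/2903) = 2809/4526 - 337/2903 = 6629265/13138978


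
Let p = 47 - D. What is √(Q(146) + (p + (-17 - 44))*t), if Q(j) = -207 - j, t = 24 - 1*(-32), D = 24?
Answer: I*√2481 ≈ 49.81*I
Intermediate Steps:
t = 56 (t = 24 + 32 = 56)
p = 23 (p = 47 - 1*24 = 47 - 24 = 23)
√(Q(146) + (p + (-17 - 44))*t) = √((-207 - 1*146) + (23 + (-17 - 44))*56) = √((-207 - 146) + (23 - 61)*56) = √(-353 - 38*56) = √(-353 - 2128) = √(-2481) = I*√2481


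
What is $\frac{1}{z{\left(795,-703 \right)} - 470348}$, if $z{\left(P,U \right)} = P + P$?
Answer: $- \frac{1}{468758} \approx -2.1333 \cdot 10^{-6}$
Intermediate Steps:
$z{\left(P,U \right)} = 2 P$
$\frac{1}{z{\left(795,-703 \right)} - 470348} = \frac{1}{2 \cdot 795 - 470348} = \frac{1}{1590 - 470348} = \frac{1}{-468758} = - \frac{1}{468758}$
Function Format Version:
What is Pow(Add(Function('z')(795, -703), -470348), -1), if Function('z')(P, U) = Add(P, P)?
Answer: Rational(-1, 468758) ≈ -2.1333e-6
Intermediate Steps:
Function('z')(P, U) = Mul(2, P)
Pow(Add(Function('z')(795, -703), -470348), -1) = Pow(Add(Mul(2, 795), -470348), -1) = Pow(Add(1590, -470348), -1) = Pow(-468758, -1) = Rational(-1, 468758)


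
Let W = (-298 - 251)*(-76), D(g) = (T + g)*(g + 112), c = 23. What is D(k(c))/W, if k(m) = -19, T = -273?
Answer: -2263/3477 ≈ -0.65085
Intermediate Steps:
D(g) = (-273 + g)*(112 + g) (D(g) = (-273 + g)*(g + 112) = (-273 + g)*(112 + g))
W = 41724 (W = -549*(-76) = 41724)
D(k(c))/W = (-30576 + (-19)² - 161*(-19))/41724 = (-30576 + 361 + 3059)*(1/41724) = -27156*1/41724 = -2263/3477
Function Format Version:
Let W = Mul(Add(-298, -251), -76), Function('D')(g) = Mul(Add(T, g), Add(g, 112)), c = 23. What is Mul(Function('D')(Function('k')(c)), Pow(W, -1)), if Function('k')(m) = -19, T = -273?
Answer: Rational(-2263, 3477) ≈ -0.65085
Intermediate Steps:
Function('D')(g) = Mul(Add(-273, g), Add(112, g)) (Function('D')(g) = Mul(Add(-273, g), Add(g, 112)) = Mul(Add(-273, g), Add(112, g)))
W = 41724 (W = Mul(-549, -76) = 41724)
Mul(Function('D')(Function('k')(c)), Pow(W, -1)) = Mul(Add(-30576, Pow(-19, 2), Mul(-161, -19)), Pow(41724, -1)) = Mul(Add(-30576, 361, 3059), Rational(1, 41724)) = Mul(-27156, Rational(1, 41724)) = Rational(-2263, 3477)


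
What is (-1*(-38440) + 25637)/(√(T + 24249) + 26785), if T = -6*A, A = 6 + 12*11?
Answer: 1716302445/717412804 - 64077*√23421/717412804 ≈ 2.3787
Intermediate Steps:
A = 138 (A = 6 + 132 = 138)
T = -828 (T = -6*138 = -828)
(-1*(-38440) + 25637)/(√(T + 24249) + 26785) = (-1*(-38440) + 25637)/(√(-828 + 24249) + 26785) = (38440 + 25637)/(√23421 + 26785) = 64077/(26785 + √23421)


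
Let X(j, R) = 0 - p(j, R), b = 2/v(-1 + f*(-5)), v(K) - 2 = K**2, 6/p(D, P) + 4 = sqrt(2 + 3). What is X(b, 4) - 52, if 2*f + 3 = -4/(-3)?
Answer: -548/11 + 6*sqrt(5)/11 ≈ -48.599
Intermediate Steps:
p(D, P) = 6/(-4 + sqrt(5)) (p(D, P) = 6/(-4 + sqrt(2 + 3)) = 6/(-4 + sqrt(5)))
f = -5/6 (f = -3/2 + (-4/(-3))/2 = -3/2 + (-4*(-1/3))/2 = -3/2 + (1/2)*(4/3) = -3/2 + 2/3 = -5/6 ≈ -0.83333)
v(K) = 2 + K**2
b = 72/433 (b = 2/(2 + (-1 - 5/6*(-5))**2) = 2/(2 + (-1 + 25/6)**2) = 2/(2 + (19/6)**2) = 2/(2 + 361/36) = 2/(433/36) = 2*(36/433) = 72/433 ≈ 0.16628)
X(j, R) = 24/11 + 6*sqrt(5)/11 (X(j, R) = 0 - (-24/11 - 6*sqrt(5)/11) = 0 + (24/11 + 6*sqrt(5)/11) = 24/11 + 6*sqrt(5)/11)
X(b, 4) - 52 = (24/11 + 6*sqrt(5)/11) - 52 = -548/11 + 6*sqrt(5)/11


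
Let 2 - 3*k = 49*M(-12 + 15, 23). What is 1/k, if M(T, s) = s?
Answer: -1/375 ≈ -0.0026667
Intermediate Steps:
k = -375 (k = 2/3 - 49*23/3 = 2/3 - 1/3*1127 = 2/3 - 1127/3 = -375)
1/k = 1/(-375) = -1/375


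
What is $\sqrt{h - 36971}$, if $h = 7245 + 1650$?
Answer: $2 i \sqrt{7019} \approx 167.56 i$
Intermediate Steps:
$h = 8895$
$\sqrt{h - 36971} = \sqrt{8895 - 36971} = \sqrt{-28076} = 2 i \sqrt{7019}$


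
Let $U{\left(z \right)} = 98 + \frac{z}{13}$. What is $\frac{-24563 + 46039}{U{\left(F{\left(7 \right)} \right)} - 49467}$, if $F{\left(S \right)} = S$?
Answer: $- \frac{139594}{320895} \approx -0.43501$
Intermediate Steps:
$U{\left(z \right)} = 98 + \frac{z}{13}$ ($U{\left(z \right)} = 98 + z \frac{1}{13} = 98 + \frac{z}{13}$)
$\frac{-24563 + 46039}{U{\left(F{\left(7 \right)} \right)} - 49467} = \frac{-24563 + 46039}{\left(98 + \frac{1}{13} \cdot 7\right) - 49467} = \frac{21476}{\left(98 + \frac{7}{13}\right) - 49467} = \frac{21476}{\frac{1281}{13} - 49467} = \frac{21476}{- \frac{641790}{13}} = 21476 \left(- \frac{13}{641790}\right) = - \frac{139594}{320895}$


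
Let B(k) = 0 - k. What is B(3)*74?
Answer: -222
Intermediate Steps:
B(k) = -k
B(3)*74 = -1*3*74 = -3*74 = -222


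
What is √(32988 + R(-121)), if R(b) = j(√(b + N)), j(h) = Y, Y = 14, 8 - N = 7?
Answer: √33002 ≈ 181.66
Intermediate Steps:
N = 1 (N = 8 - 1*7 = 8 - 7 = 1)
j(h) = 14
R(b) = 14
√(32988 + R(-121)) = √(32988 + 14) = √33002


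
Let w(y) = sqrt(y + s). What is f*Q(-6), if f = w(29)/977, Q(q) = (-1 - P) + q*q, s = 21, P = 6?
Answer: 145*sqrt(2)/977 ≈ 0.20989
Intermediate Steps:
w(y) = sqrt(21 + y) (w(y) = sqrt(y + 21) = sqrt(21 + y))
Q(q) = -7 + q**2 (Q(q) = (-1 - 1*6) + q*q = (-1 - 6) + q**2 = -7 + q**2)
f = 5*sqrt(2)/977 (f = sqrt(21 + 29)/977 = sqrt(50)*(1/977) = (5*sqrt(2))*(1/977) = 5*sqrt(2)/977 ≈ 0.0072375)
f*Q(-6) = (5*sqrt(2)/977)*(-7 + (-6)**2) = (5*sqrt(2)/977)*(-7 + 36) = (5*sqrt(2)/977)*29 = 145*sqrt(2)/977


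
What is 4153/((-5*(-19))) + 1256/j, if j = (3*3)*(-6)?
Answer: 52471/2565 ≈ 20.457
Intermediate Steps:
j = -54 (j = 9*(-6) = -54)
4153/((-5*(-19))) + 1256/j = 4153/((-5*(-19))) + 1256/(-54) = 4153/95 + 1256*(-1/54) = 4153*(1/95) - 628/27 = 4153/95 - 628/27 = 52471/2565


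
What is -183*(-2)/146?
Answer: 183/73 ≈ 2.5069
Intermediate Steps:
-183*(-2)/146 = 366*(1/146) = 183/73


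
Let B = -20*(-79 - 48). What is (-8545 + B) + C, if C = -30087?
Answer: -36092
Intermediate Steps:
B = 2540 (B = -20*(-127) = 2540)
(-8545 + B) + C = (-8545 + 2540) - 30087 = -6005 - 30087 = -36092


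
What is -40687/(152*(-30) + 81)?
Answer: 40687/4479 ≈ 9.0840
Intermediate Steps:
-40687/(152*(-30) + 81) = -40687/(-4560 + 81) = -40687/(-4479) = -40687*(-1/4479) = 40687/4479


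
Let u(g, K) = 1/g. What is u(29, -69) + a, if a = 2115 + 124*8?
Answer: 90104/29 ≈ 3107.0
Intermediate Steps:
a = 3107 (a = 2115 + 992 = 3107)
u(29, -69) + a = 1/29 + 3107 = 90104/29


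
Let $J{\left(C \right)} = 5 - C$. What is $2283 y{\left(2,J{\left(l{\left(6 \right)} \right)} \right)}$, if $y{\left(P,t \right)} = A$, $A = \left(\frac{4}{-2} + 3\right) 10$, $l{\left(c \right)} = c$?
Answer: $22830$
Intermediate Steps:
$A = 10$ ($A = \left(4 \left(- \frac{1}{2}\right) + 3\right) 10 = \left(-2 + 3\right) 10 = 1 \cdot 10 = 10$)
$y{\left(P,t \right)} = 10$
$2283 y{\left(2,J{\left(l{\left(6 \right)} \right)} \right)} = 2283 \cdot 10 = 22830$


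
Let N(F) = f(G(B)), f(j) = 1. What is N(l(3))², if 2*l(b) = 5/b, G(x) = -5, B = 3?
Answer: 1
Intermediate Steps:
l(b) = 5/(2*b) (l(b) = (5/b)/2 = 5/(2*b))
N(F) = 1
N(l(3))² = 1² = 1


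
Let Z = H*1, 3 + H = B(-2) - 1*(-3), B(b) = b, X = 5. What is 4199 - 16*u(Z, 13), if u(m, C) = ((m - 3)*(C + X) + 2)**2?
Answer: -119705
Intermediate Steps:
H = -2 (H = -3 + (-2 - 1*(-3)) = -3 + (-2 + 3) = -3 + 1 = -2)
Z = -2 (Z = -2*1 = -2)
u(m, C) = (2 + (-3 + m)*(5 + C))**2 (u(m, C) = ((m - 3)*(C + 5) + 2)**2 = ((-3 + m)*(5 + C) + 2)**2 = (2 + (-3 + m)*(5 + C))**2)
4199 - 16*u(Z, 13) = 4199 - 16*(-13 - 3*13 + 5*(-2) + 13*(-2))**2 = 4199 - 16*(-13 - 39 - 10 - 26)**2 = 4199 - 16*(-88)**2 = 4199 - 16*7744 = 4199 - 123904 = -119705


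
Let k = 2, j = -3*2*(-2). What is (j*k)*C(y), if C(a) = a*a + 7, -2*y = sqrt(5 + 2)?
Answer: 210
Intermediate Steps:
j = 12 (j = -6*(-2) = 12)
y = -sqrt(7)/2 (y = -sqrt(5 + 2)/2 = -sqrt(7)/2 ≈ -1.3229)
C(a) = 7 + a**2 (C(a) = a**2 + 7 = 7 + a**2)
(j*k)*C(y) = (12*2)*(7 + (-sqrt(7)/2)**2) = 24*(7 + 7/4) = 24*(35/4) = 210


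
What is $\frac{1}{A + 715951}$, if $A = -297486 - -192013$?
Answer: $\frac{1}{610478} \approx 1.6381 \cdot 10^{-6}$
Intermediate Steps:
$A = -105473$ ($A = -297486 + 192013 = -105473$)
$\frac{1}{A + 715951} = \frac{1}{-105473 + 715951} = \frac{1}{610478}$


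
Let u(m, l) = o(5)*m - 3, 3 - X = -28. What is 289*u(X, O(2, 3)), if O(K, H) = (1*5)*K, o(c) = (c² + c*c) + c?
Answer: 491878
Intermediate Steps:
X = 31 (X = 3 - 1*(-28) = 3 + 28 = 31)
o(c) = c + 2*c² (o(c) = (c² + c²) + c = 2*c² + c = c + 2*c²)
O(K, H) = 5*K
u(m, l) = -3 + 55*m (u(m, l) = (5*(1 + 2*5))*m - 3 = (5*(1 + 10))*m - 3 = (5*11)*m - 3 = 55*m - 3 = -3 + 55*m)
289*u(X, O(2, 3)) = 289*(-3 + 55*31) = 289*(-3 + 1705) = 289*1702 = 491878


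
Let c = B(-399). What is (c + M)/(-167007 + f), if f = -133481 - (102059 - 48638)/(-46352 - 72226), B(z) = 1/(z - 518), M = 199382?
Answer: -2408889579706/3630424665959 ≈ -0.66353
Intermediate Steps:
B(z) = 1/(-518 + z)
c = -1/917 (c = 1/(-518 - 399) = 1/(-917) = -1/917 ≈ -0.0010905)
f = -5275952199/39526 (f = -133481 - 53421/(-118578) = -133481 - 53421*(-1)/118578 = -133481 - 1*(-17807/39526) = -133481 + 17807/39526 = -5275952199/39526 ≈ -1.3348e+5)
(c + M)/(-167007 + f) = (-1/917 + 199382)/(-167007 - 5275952199/39526) = 182833293/(917*(-11877070881/39526)) = (182833293/917)*(-39526/11877070881) = -2408889579706/3630424665959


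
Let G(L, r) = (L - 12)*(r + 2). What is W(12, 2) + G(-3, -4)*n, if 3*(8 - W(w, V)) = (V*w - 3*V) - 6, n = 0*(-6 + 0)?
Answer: 4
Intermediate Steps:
G(L, r) = (-12 + L)*(2 + r)
n = 0 (n = 0*(-6) = 0)
W(w, V) = 10 + V - V*w/3 (W(w, V) = 8 - ((V*w - 3*V) - 6)/3 = 8 - ((-3*V + V*w) - 6)/3 = 8 - (-6 - 3*V + V*w)/3 = 8 + (2 + V - V*w/3) = 10 + V - V*w/3)
W(12, 2) + G(-3, -4)*n = (10 + 2 - ⅓*2*12) + (-24 - 12*(-4) + 2*(-3) - 3*(-4))*0 = (10 + 2 - 8) + (-24 + 48 - 6 + 12)*0 = 4 + 30*0 = 4 + 0 = 4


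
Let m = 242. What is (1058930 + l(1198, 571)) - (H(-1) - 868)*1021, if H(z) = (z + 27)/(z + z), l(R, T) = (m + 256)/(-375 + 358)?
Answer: 33292829/17 ≈ 1.9584e+6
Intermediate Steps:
l(R, T) = -498/17 (l(R, T) = (242 + 256)/(-375 + 358) = 498/(-17) = 498*(-1/17) = -498/17)
H(z) = (27 + z)/(2*z) (H(z) = (27 + z)/((2*z)) = (27 + z)*(1/(2*z)) = (27 + z)/(2*z))
(1058930 + l(1198, 571)) - (H(-1) - 868)*1021 = (1058930 - 498/17) - ((1/2)*(27 - 1)/(-1) - 868)*1021 = 18001312/17 - ((1/2)*(-1)*26 - 868)*1021 = 18001312/17 - (-13 - 868)*1021 = 18001312/17 - (-881)*1021 = 18001312/17 - 1*(-899501) = 18001312/17 + 899501 = 33292829/17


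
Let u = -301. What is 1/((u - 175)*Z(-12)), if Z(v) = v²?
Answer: -1/68544 ≈ -1.4589e-5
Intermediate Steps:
1/((u - 175)*Z(-12)) = 1/((-301 - 175)*(-12)²) = 1/(-476*144) = 1/(-68544) = -1/68544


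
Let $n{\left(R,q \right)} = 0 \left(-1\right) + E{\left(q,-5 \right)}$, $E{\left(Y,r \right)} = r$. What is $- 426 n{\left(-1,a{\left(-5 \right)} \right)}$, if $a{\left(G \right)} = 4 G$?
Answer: $2130$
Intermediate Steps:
$n{\left(R,q \right)} = -5$ ($n{\left(R,q \right)} = 0 \left(-1\right) - 5 = 0 - 5 = -5$)
$- 426 n{\left(-1,a{\left(-5 \right)} \right)} = \left(-426\right) \left(-5\right) = 2130$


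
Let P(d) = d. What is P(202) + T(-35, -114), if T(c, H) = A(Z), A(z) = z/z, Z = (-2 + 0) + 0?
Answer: 203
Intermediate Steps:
Z = -2 (Z = -2 + 0 = -2)
A(z) = 1
T(c, H) = 1
P(202) + T(-35, -114) = 202 + 1 = 203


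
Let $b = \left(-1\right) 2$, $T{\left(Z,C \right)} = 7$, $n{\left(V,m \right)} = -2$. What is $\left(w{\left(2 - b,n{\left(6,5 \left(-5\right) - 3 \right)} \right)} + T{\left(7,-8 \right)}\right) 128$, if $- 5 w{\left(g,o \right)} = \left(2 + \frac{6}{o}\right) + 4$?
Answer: $\frac{4096}{5} \approx 819.2$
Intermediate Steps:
$b = -2$
$w{\left(g,o \right)} = - \frac{6}{5} - \frac{6}{5 o}$ ($w{\left(g,o \right)} = - \frac{\left(2 + \frac{6}{o}\right) + 4}{5} = - \frac{6 + \frac{6}{o}}{5} = - \frac{6}{5} - \frac{6}{5 o}$)
$\left(w{\left(2 - b,n{\left(6,5 \left(-5\right) - 3 \right)} \right)} + T{\left(7,-8 \right)}\right) 128 = \left(\frac{6 \left(-1 - -2\right)}{5 \left(-2\right)} + 7\right) 128 = \left(\frac{6}{5} \left(- \frac{1}{2}\right) \left(-1 + 2\right) + 7\right) 128 = \left(\frac{6}{5} \left(- \frac{1}{2}\right) 1 + 7\right) 128 = \left(- \frac{3}{5} + 7\right) 128 = \frac{32}{5} \cdot 128 = \frac{4096}{5}$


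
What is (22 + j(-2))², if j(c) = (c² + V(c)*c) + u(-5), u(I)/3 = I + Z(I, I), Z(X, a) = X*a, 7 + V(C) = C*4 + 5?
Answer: 11236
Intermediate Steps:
V(C) = -2 + 4*C (V(C) = -7 + (C*4 + 5) = -7 + (4*C + 5) = -7 + (5 + 4*C) = -2 + 4*C)
u(I) = 3*I + 3*I² (u(I) = 3*(I + I*I) = 3*(I + I²) = 3*I + 3*I²)
j(c) = 60 + c² + c*(-2 + 4*c) (j(c) = (c² + (-2 + 4*c)*c) + 3*(-5)*(1 - 5) = (c² + c*(-2 + 4*c)) + 3*(-5)*(-4) = (c² + c*(-2 + 4*c)) + 60 = 60 + c² + c*(-2 + 4*c))
(22 + j(-2))² = (22 + (60 - 2*(-2) + 5*(-2)²))² = (22 + (60 + 4 + 5*4))² = (22 + (60 + 4 + 20))² = (22 + 84)² = 106² = 11236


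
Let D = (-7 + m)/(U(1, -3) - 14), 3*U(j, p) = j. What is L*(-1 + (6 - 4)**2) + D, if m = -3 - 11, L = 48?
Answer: 5967/41 ≈ 145.54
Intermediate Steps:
U(j, p) = j/3
m = -14
D = 63/41 (D = (-7 - 14)/((1/3)*1 - 14) = -21/(1/3 - 14) = -21/(-41/3) = -21*(-3/41) = 63/41 ≈ 1.5366)
L*(-1 + (6 - 4)**2) + D = 48*(-1 + (6 - 4)**2) + 63/41 = 48*(-1 + 2**2) + 63/41 = 48*(-1 + 4) + 63/41 = 48*3 + 63/41 = 144 + 63/41 = 5967/41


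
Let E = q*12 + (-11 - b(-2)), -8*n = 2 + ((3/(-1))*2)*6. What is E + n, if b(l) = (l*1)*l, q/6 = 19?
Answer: 5429/4 ≈ 1357.3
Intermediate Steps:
q = 114 (q = 6*19 = 114)
b(l) = l² (b(l) = l*l = l²)
n = 17/4 (n = -(2 + ((3/(-1))*2)*6)/8 = -(2 + ((3*(-1))*2)*6)/8 = -(2 - 3*2*6)/8 = -(2 - 6*6)/8 = -(2 - 36)/8 = -⅛*(-34) = 17/4 ≈ 4.2500)
E = 1353 (E = 114*12 + (-11 - 1*(-2)²) = 1368 + (-11 - 1*4) = 1368 + (-11 - 4) = 1368 - 15 = 1353)
E + n = 1353 + 17/4 = 5429/4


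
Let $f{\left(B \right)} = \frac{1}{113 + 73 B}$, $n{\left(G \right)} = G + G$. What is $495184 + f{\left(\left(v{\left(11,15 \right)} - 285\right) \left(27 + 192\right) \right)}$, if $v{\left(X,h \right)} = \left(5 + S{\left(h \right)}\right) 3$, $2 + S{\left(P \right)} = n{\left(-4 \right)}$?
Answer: $\frac{2374896026607}{4795987} \approx 4.9518 \cdot 10^{5}$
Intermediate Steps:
$n{\left(G \right)} = 2 G$
$S{\left(P \right)} = -10$ ($S{\left(P \right)} = -2 + 2 \left(-4\right) = -2 - 8 = -10$)
$v{\left(X,h \right)} = -15$ ($v{\left(X,h \right)} = \left(5 - 10\right) 3 = \left(-5\right) 3 = -15$)
$495184 + f{\left(\left(v{\left(11,15 \right)} - 285\right) \left(27 + 192\right) \right)} = 495184 + \frac{1}{113 + 73 \left(-15 - 285\right) \left(27 + 192\right)} = 495184 + \frac{1}{113 + 73 \left(\left(-300\right) 219\right)} = 495184 + \frac{1}{113 + 73 \left(-65700\right)} = 495184 + \frac{1}{113 - 4796100} = 495184 + \frac{1}{-4795987} = 495184 - \frac{1}{4795987} = \frac{2374896026607}{4795987}$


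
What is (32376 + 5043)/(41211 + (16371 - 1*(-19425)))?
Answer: 12473/25669 ≈ 0.48592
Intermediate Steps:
(32376 + 5043)/(41211 + (16371 - 1*(-19425))) = 37419/(41211 + (16371 + 19425)) = 37419/(41211 + 35796) = 37419/77007 = 37419*(1/77007) = 12473/25669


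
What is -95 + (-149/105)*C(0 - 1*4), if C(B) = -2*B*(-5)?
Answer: -803/21 ≈ -38.238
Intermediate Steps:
C(B) = 10*B
-95 + (-149/105)*C(0 - 1*4) = -95 + (-149/105)*(10*(0 - 1*4)) = -95 + (-149*1/105)*(10*(0 - 4)) = -95 - 298*(-4)/21 = -95 - 149/105*(-40) = -95 + 1192/21 = -803/21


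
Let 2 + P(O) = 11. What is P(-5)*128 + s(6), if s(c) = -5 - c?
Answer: 1141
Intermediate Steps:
P(O) = 9 (P(O) = -2 + 11 = 9)
P(-5)*128 + s(6) = 9*128 + (-5 - 1*6) = 1152 + (-5 - 6) = 1152 - 11 = 1141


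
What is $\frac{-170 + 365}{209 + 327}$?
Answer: $\frac{195}{536} \approx 0.36381$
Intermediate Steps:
$\frac{-170 + 365}{209 + 327} = \frac{195}{536}$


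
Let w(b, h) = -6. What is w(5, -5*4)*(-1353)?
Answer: 8118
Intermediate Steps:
w(5, -5*4)*(-1353) = -6*(-1353) = 8118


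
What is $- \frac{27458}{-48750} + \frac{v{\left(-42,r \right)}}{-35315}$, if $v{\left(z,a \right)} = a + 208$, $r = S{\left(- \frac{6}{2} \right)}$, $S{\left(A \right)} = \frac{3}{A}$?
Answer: $\frac{95958802}{172160625} \approx 0.55738$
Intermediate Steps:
$r = -1$ ($r = \frac{3}{\left(-6\right) \frac{1}{2}} = \frac{3}{-3} = 3 \left(- \frac{1}{3}\right) = -1$)
$v{\left(z,a \right)} = 208 + a$
$- \frac{27458}{-48750} + \frac{v{\left(-42,r \right)}}{-35315} = - \frac{27458}{-48750} + \frac{208 - 1}{-35315} = \left(-27458\right) \left(- \frac{1}{48750}\right) + 207 \left(- \frac{1}{35315}\right) = \frac{13729}{24375} - \frac{207}{35315} = \frac{95958802}{172160625}$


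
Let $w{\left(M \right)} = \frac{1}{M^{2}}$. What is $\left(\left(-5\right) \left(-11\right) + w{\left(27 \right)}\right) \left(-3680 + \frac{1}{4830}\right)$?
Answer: $- \frac{50905878736}{251505} \approx -2.0241 \cdot 10^{5}$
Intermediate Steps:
$w{\left(M \right)} = \frac{1}{M^{2}}$
$\left(\left(-5\right) \left(-11\right) + w{\left(27 \right)}\right) \left(-3680 + \frac{1}{4830}\right) = \left(\left(-5\right) \left(-11\right) + \frac{1}{729}\right) \left(-3680 + \frac{1}{4830}\right) = \left(55 + \frac{1}{729}\right) \left(-3680 + \frac{1}{4830}\right) = \frac{40096}{729} \left(- \frac{17774399}{4830}\right) = - \frac{50905878736}{251505}$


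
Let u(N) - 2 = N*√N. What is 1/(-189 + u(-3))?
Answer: I/(-187*I + 3*√3) ≈ -0.0053435 + 0.00014848*I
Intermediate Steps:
u(N) = 2 + N^(3/2) (u(N) = 2 + N*√N = 2 + N^(3/2))
1/(-189 + u(-3)) = 1/(-189 + (2 + (-3)^(3/2))) = 1/(-189 + (2 - 3*I*√3)) = 1/(-187 - 3*I*√3)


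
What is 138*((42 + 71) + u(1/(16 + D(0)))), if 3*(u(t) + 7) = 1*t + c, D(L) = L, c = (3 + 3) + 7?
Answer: 121831/8 ≈ 15229.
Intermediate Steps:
c = 13 (c = 6 + 7 = 13)
u(t) = -8/3 + t/3 (u(t) = -7 + (1*t + 13)/3 = -7 + (t + 13)/3 = -7 + (13 + t)/3 = -7 + (13/3 + t/3) = -8/3 + t/3)
138*((42 + 71) + u(1/(16 + D(0)))) = 138*((42 + 71) + (-8/3 + 1/(3*(16 + 0)))) = 138*(113 + (-8/3 + (⅓)/16)) = 138*(113 + (-8/3 + (⅓)*(1/16))) = 138*(113 + (-8/3 + 1/48)) = 138*(113 - 127/48) = 138*(5297/48) = 121831/8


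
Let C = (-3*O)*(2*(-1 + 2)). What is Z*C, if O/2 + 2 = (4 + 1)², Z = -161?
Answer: 44436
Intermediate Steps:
O = 46 (O = -4 + 2*(4 + 1)² = -4 + 2*5² = -4 + 2*25 = -4 + 50 = 46)
C = -276 (C = (-3*46)*(2*(-1 + 2)) = -276 ≈ -276.00)
Z*C = -161*(-276) = 44436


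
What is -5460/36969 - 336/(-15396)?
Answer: -1990016/15810409 ≈ -0.12587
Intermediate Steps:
-5460/36969 - 336/(-15396) = -5460*1/36969 - 336*(-1/15396) = -1820/12323 + 28/1283 = -1990016/15810409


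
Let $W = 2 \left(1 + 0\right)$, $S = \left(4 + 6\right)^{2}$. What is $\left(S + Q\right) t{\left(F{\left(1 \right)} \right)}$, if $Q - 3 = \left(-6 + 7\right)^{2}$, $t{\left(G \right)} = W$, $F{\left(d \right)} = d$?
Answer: $208$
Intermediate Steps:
$S = 100$ ($S = 10^{2} = 100$)
$W = 2$ ($W = 2 \cdot 1 = 2$)
$t{\left(G \right)} = 2$
$Q = 4$ ($Q = 3 + \left(-6 + 7\right)^{2} = 3 + 1^{2} = 3 + 1 = 4$)
$\left(S + Q\right) t{\left(F{\left(1 \right)} \right)} = \left(100 + 4\right) 2 = 104 \cdot 2 = 208$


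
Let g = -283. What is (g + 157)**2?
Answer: 15876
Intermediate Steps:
(g + 157)**2 = (-283 + 157)**2 = (-126)**2 = 15876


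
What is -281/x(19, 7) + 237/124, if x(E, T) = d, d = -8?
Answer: 9185/248 ≈ 37.036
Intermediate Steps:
x(E, T) = -8
-281/x(19, 7) + 237/124 = -281/(-8) + 237/124 = -281*(-⅛) + 237*(1/124) = 281/8 + 237/124 = 9185/248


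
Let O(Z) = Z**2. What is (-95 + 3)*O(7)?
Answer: -4508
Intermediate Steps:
(-95 + 3)*O(7) = (-95 + 3)*7**2 = -92*49 = -4508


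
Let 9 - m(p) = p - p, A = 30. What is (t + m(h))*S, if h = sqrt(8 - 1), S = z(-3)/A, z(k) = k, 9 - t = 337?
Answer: 319/10 ≈ 31.900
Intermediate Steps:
t = -328 (t = 9 - 1*337 = 9 - 337 = -328)
S = -1/10 (S = -3/30 = -3*1/30 = -1/10 ≈ -0.10000)
h = sqrt(7) ≈ 2.6458
m(p) = 9 (m(p) = 9 - (p - p) = 9 - 1*0 = 9 + 0 = 9)
(t + m(h))*S = (-328 + 9)*(-1/10) = -319*(-1/10) = 319/10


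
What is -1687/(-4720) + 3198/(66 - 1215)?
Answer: -4385399/1807760 ≈ -2.4259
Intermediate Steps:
-1687/(-4720) + 3198/(66 - 1215) = -1687*(-1/4720) + 3198/(-1149) = 1687/4720 + 3198*(-1/1149) = 1687/4720 - 1066/383 = -4385399/1807760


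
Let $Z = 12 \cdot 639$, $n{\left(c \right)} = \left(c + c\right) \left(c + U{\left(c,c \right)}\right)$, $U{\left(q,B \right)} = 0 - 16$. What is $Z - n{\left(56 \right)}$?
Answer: $3188$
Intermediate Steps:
$U{\left(q,B \right)} = -16$ ($U{\left(q,B \right)} = 0 - 16 = -16$)
$n{\left(c \right)} = 2 c \left(-16 + c\right)$ ($n{\left(c \right)} = \left(c + c\right) \left(c - 16\right) = 2 c \left(-16 + c\right)$)
$Z = 7668$
$Z - n{\left(56 \right)} = 7668 - 2 \cdot 56 \left(-16 + 56\right) = 7668 - 2 \cdot 56 \cdot 40 = 7668 - 4480 = 3188$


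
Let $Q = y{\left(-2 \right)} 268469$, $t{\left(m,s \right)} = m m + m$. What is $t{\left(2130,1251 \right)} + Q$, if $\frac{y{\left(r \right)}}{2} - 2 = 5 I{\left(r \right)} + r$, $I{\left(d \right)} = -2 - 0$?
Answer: $-830350$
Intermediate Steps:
$I{\left(d \right)} = -2$ ($I{\left(d \right)} = -2 + 0 = -2$)
$t{\left(m,s \right)} = m + m^{2}$ ($t{\left(m,s \right)} = m^{2} + m = m + m^{2}$)
$y{\left(r \right)} = -16 + 2 r$ ($y{\left(r \right)} = 4 + 2 \left(5 \left(-2\right) + r\right) = 4 + 2 \left(-10 + r\right) = 4 + \left(-20 + 2 r\right) = -16 + 2 r$)
$Q = -5369380$ ($Q = \left(-16 + 2 \left(-2\right)\right) 268469 = \left(-16 - 4\right) 268469 = \left(-20\right) 268469 = -5369380$)
$t{\left(2130,1251 \right)} + Q = 2130 \left(1 + 2130\right) - 5369380 = 2130 \cdot 2131 - 5369380 = 4539030 - 5369380 = -830350$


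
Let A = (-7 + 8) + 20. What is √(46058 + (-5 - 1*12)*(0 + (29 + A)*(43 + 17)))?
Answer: I*√4942 ≈ 70.299*I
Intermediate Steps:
A = 21 (A = 1 + 20 = 21)
√(46058 + (-5 - 1*12)*(0 + (29 + A)*(43 + 17))) = √(46058 + (-5 - 1*12)*(0 + (29 + 21)*(43 + 17))) = √(46058 + (-5 - 12)*(0 + 50*60)) = √(46058 - 17*(0 + 3000)) = √(46058 - 17*3000) = √(46058 - 51000) = √(-4942) = I*√4942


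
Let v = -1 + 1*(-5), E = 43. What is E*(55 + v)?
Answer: 2107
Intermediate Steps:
v = -6 (v = -1 - 5 = -6)
E*(55 + v) = 43*(55 - 6) = 43*49 = 2107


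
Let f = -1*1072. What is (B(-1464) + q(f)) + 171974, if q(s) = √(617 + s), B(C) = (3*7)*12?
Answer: 172226 + I*√455 ≈ 1.7223e+5 + 21.331*I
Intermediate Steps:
B(C) = 252 (B(C) = 21*12 = 252)
f = -1072
(B(-1464) + q(f)) + 171974 = (252 + √(617 - 1072)) + 171974 = (252 + √(-455)) + 171974 = (252 + I*√455) + 171974 = 172226 + I*√455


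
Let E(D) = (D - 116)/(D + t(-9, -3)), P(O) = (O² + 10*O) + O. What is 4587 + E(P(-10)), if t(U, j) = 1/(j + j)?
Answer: 280563/61 ≈ 4599.4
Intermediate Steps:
t(U, j) = 1/(2*j)
P(O) = O² + 11*O
E(D) = (-116 + D)/(-⅙ + D) (E(D) = (D - 116)/(D + (½)/(-3)) = (-116 + D)/(D + (½)*(-⅓)) = (-116 + D)/(D - ⅙) = (-116 + D)/(-⅙ + D))
4587 + E(P(-10)) = 4587 + 6*(-116 - 10*(11 - 10))/(-1 + 6*(-10*(11 - 10))) = 4587 + 6*(-116 - 10*1)/(-1 + 6*(-10*1)) = 4587 + 6*(-116 - 10)/(-1 + 6*(-10)) = 4587 + 6*(-126)/(-1 - 60) = 4587 + 6*(-126)/(-61) = 4587 + 6*(-1/61)*(-126) = 4587 + 756/61 = 280563/61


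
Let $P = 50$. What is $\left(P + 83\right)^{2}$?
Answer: $17689$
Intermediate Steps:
$\left(P + 83\right)^{2} = \left(50 + 83\right)^{2} = 133^{2} = 17689$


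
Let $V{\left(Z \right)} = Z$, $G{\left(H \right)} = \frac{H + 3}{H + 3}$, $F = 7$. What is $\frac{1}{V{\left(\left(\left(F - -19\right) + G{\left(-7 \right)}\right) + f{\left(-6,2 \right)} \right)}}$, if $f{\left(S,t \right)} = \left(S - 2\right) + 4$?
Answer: $\frac{1}{23} \approx 0.043478$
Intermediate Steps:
$f{\left(S,t \right)} = 2 + S$ ($f{\left(S,t \right)} = \left(-2 + S\right) + 4 = 2 + S$)
$G{\left(H \right)} = 1$ ($G{\left(H \right)} = \frac{3 + H}{3 + H} = 1$)
$\frac{1}{V{\left(\left(\left(F - -19\right) + G{\left(-7 \right)}\right) + f{\left(-6,2 \right)} \right)}} = \frac{1}{\left(\left(7 - -19\right) + 1\right) + \left(2 - 6\right)} = \frac{1}{\left(\left(7 + 19\right) + 1\right) - 4} = \frac{1}{\left(26 + 1\right) - 4} = \frac{1}{27 - 4} = \frac{1}{23}$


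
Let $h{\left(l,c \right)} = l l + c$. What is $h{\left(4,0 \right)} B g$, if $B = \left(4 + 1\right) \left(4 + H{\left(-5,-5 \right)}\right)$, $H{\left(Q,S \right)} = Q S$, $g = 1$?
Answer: $2320$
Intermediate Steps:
$h{\left(l,c \right)} = c + l^{2}$ ($h{\left(l,c \right)} = l^{2} + c = c + l^{2}$)
$B = 145$ ($B = \left(4 + 1\right) \left(4 - -25\right) = 5 \left(4 + 25\right) = 5 \cdot 29 = 145$)
$h{\left(4,0 \right)} B g = \left(0 + 4^{2}\right) 145 \cdot 1 = \left(0 + 16\right) 145 \cdot 1 = 16 \cdot 145 \cdot 1 = 2320 \cdot 1 = 2320$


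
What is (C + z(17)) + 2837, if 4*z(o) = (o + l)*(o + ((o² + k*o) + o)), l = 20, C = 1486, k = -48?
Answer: -949/4 ≈ -237.25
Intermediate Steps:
z(o) = (20 + o)*(o² - 46*o)/4 (z(o) = ((o + 20)*(o + ((o² - 48*o) + o)))/4 = ((20 + o)*(o + (o² - 47*o)))/4 = ((20 + o)*(o² - 46*o))/4 = (20 + o)*(o² - 46*o)/4)
(C + z(17)) + 2837 = (1486 + (¼)*17*(-920 + 17² - 26*17)) + 2837 = (1486 + (¼)*17*(-920 + 289 - 442)) + 2837 = (1486 + (¼)*17*(-1073)) + 2837 = (1486 - 18241/4) + 2837 = -12297/4 + 2837 = -949/4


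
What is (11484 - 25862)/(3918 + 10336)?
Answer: -7189/7127 ≈ -1.0087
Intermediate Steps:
(11484 - 25862)/(3918 + 10336) = -14378/14254 = -14378*1/14254 = -7189/7127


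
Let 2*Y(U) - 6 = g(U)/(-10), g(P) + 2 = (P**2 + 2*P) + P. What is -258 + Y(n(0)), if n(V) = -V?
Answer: -2549/10 ≈ -254.90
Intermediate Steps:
g(P) = -2 + P**2 + 3*P (g(P) = -2 + ((P**2 + 2*P) + P) = -2 + (P**2 + 3*P) = -2 + P**2 + 3*P)
Y(U) = 31/10 - 3*U/20 - U**2/20 (Y(U) = 3 + ((-2 + U**2 + 3*U)/(-10))/2 = 3 + ((-2 + U**2 + 3*U)*(-1/10))/2 = 3 + (1/5 - 3*U/10 - U**2/10)/2 = 3 + (1/10 - 3*U/20 - U**2/20) = 31/10 - 3*U/20 - U**2/20)
-258 + Y(n(0)) = -258 + (31/10 - (-3)*0/20 - (-1*0)**2/20) = -258 + (31/10 - 3/20*0 - 1/20*0**2) = -258 + (31/10 + 0 - 1/20*0) = -258 + (31/10 + 0 + 0) = -258 + 31/10 = -2549/10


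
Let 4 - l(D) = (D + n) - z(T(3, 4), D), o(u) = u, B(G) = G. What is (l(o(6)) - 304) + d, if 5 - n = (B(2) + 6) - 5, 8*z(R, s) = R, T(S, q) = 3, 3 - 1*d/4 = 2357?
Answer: -77789/8 ≈ -9723.6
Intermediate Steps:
d = -9416 (d = 12 - 4*2357 = 12 - 9428 = -9416)
z(R, s) = R/8
n = 2 (n = 5 - ((2 + 6) - 5) = 5 - (8 - 5) = 5 - 1*3 = 5 - 3 = 2)
l(D) = 19/8 - D (l(D) = 4 - ((D + 2) - 3/8) = 4 - ((2 + D) - 1*3/8) = 4 - ((2 + D) - 3/8) = 4 - (13/8 + D) = 4 + (-13/8 - D) = 19/8 - D)
(l(o(6)) - 304) + d = ((19/8 - 1*6) - 304) - 9416 = ((19/8 - 6) - 304) - 9416 = (-29/8 - 304) - 9416 = -2461/8 - 9416 = -77789/8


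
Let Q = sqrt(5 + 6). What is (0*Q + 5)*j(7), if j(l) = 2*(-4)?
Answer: -40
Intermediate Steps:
Q = sqrt(11) ≈ 3.3166
j(l) = -8
(0*Q + 5)*j(7) = (0*sqrt(11) + 5)*(-8) = (0 + 5)*(-8) = 5*(-8) = -40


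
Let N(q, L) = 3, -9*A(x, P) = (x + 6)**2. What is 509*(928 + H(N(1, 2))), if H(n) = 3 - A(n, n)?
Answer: 478460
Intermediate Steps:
A(x, P) = -(6 + x)**2/9 (A(x, P) = -(x + 6)**2/9 = -(6 + x)**2/9)
H(n) = 3 + (6 + n)**2/9 (H(n) = 3 - (-1)*(6 + n)**2/9 = 3 + (6 + n)**2/9)
509*(928 + H(N(1, 2))) = 509*(928 + (3 + (6 + 3)**2/9)) = 509*(928 + (3 + (1/9)*9**2)) = 509*(928 + (3 + (1/9)*81)) = 509*(928 + (3 + 9)) = 509*(928 + 12) = 509*940 = 478460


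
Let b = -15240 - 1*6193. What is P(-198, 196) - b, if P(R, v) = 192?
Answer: 21625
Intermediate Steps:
b = -21433 (b = -15240 - 6193 = -21433)
P(-198, 196) - b = 192 - 1*(-21433) = 192 + 21433 = 21625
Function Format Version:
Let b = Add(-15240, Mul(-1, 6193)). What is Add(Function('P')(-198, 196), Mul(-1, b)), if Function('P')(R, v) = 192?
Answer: 21625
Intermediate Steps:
b = -21433 (b = Add(-15240, -6193) = -21433)
Add(Function('P')(-198, 196), Mul(-1, b)) = Add(192, Mul(-1, -21433)) = Add(192, 21433) = 21625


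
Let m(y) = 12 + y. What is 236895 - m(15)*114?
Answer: 233817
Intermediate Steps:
236895 - m(15)*114 = 236895 - (12 + 15)*114 = 236895 - 27*114 = 236895 - 1*3078 = 236895 - 3078 = 233817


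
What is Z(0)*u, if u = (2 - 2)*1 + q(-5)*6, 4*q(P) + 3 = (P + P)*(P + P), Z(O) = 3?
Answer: 873/2 ≈ 436.50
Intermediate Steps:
q(P) = -¾ + P² (q(P) = -¾ + ((P + P)*(P + P))/4 = -¾ + ((2*P)*(2*P))/4 = -¾ + (4*P²)/4 = -¾ + P²)
u = 291/2 (u = (2 - 2)*1 + (-¾ + (-5)²)*6 = 0*1 + (-¾ + 25)*6 = 0 + (97/4)*6 = 0 + 291/2 = 291/2 ≈ 145.50)
Z(0)*u = 3*(291/2) = 873/2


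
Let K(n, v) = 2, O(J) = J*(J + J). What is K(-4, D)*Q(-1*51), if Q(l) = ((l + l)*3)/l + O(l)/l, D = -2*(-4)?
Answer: -192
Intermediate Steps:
O(J) = 2*J² (O(J) = J*(2*J) = 2*J²)
D = 8
Q(l) = 6 + 2*l (Q(l) = ((l + l)*3)/l + (2*l²)/l = ((2*l)*3)/l + 2*l = (6*l)/l + 2*l = 6 + 2*l)
K(-4, D)*Q(-1*51) = 2*(6 + 2*(-1*51)) = 2*(6 + 2*(-51)) = 2*(6 - 102) = 2*(-96) = -192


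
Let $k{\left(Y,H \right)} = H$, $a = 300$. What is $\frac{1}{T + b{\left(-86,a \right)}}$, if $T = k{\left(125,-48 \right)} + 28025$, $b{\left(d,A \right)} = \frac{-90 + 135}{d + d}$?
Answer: $\frac{172}{4811999} \approx 3.5744 \cdot 10^{-5}$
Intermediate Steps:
$b{\left(d,A \right)} = \frac{45}{2 d}$
$T = 27977$ ($T = -48 + 28025 = 27977$)
$\frac{1}{T + b{\left(-86,a \right)}} = \frac{1}{27977 + \frac{45}{2 \left(-86\right)}} = \frac{1}{27977 + \frac{45}{2} \left(- \frac{1}{86}\right)} = \frac{1}{27977 - \frac{45}{172}} = \frac{1}{\frac{4811999}{172}} = \frac{172}{4811999}$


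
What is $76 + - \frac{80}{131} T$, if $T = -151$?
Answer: $\frac{22036}{131} \approx 168.21$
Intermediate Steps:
$76 + - \frac{80}{131} T = 76 + - \frac{80}{131} \left(-151\right) = 76 + \left(-80\right) \frac{1}{131} \left(-151\right) = 76 - - \frac{12080}{131} = 76 + \frac{12080}{131} = \frac{22036}{131}$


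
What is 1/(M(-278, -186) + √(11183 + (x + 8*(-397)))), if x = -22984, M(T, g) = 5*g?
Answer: -930/879877 - I*√14977/879877 ≈ -0.001057 - 0.00013909*I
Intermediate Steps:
1/(M(-278, -186) + √(11183 + (x + 8*(-397)))) = 1/(5*(-186) + √(11183 + (-22984 + 8*(-397)))) = 1/(-930 + √(11183 + (-22984 - 3176))) = 1/(-930 + √(11183 - 26160)) = 1/(-930 + √(-14977)) = 1/(-930 + I*√14977)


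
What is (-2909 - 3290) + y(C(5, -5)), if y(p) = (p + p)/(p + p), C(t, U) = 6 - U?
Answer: -6198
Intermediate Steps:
y(p) = 1 (y(p) = (2*p)/((2*p)) = (2*p)*(1/(2*p)) = 1)
(-2909 - 3290) + y(C(5, -5)) = (-2909 - 3290) + 1 = -6199 + 1 = -6198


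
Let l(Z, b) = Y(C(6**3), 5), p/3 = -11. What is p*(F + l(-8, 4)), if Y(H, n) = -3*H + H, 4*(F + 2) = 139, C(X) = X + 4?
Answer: 53757/4 ≈ 13439.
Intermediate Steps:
C(X) = 4 + X
F = 131/4 (F = -2 + (1/4)*139 = -2 + 139/4 = 131/4 ≈ 32.750)
p = -33 (p = 3*(-11) = -33)
Y(H, n) = -2*H
l(Z, b) = -440 (l(Z, b) = -2*(4 + 6**3) = -2*(4 + 216) = -2*220 = -440)
p*(F + l(-8, 4)) = -33*(131/4 - 440) = -33*(-1629/4) = 53757/4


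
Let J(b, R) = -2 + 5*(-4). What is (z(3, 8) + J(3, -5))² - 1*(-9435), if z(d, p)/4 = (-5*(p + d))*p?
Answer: 3184959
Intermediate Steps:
J(b, R) = -22 (J(b, R) = -2 - 20 = -22)
z(d, p) = 4*p*(-5*d - 5*p) (z(d, p) = 4*((-5*(p + d))*p) = 4*((-5*(d + p))*p) = 4*((-5*d - 5*p)*p) = 4*(p*(-5*d - 5*p)) = 4*p*(-5*d - 5*p))
(z(3, 8) + J(3, -5))² - 1*(-9435) = (-20*8*(3 + 8) - 22)² - 1*(-9435) = (-20*8*11 - 22)² + 9435 = (-1760 - 22)² + 9435 = (-1782)² + 9435 = 3175524 + 9435 = 3184959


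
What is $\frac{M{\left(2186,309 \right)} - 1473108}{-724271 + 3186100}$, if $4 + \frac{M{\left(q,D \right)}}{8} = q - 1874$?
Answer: $- \frac{1470644}{2461829} \approx -0.59738$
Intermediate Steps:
$M{\left(q,D \right)} = -15024 + 8 q$ ($M{\left(q,D \right)} = -32 + 8 \left(q - 1874\right) = -32 + 8 \left(-1874 + q\right) = -32 + \left(-14992 + 8 q\right) = -15024 + 8 q$)
$\frac{M{\left(2186,309 \right)} - 1473108}{-724271 + 3186100} = \frac{\left(-15024 + 8 \cdot 2186\right) - 1473108}{-724271 + 3186100} = \frac{\left(-15024 + 17488\right) - 1473108}{2461829} = \left(2464 - 1473108\right) \frac{1}{2461829} = \left(-1470644\right) \frac{1}{2461829} = - \frac{1470644}{2461829}$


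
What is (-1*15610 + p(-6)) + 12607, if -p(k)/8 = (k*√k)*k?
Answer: -3003 - 288*I*√6 ≈ -3003.0 - 705.45*I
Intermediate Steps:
p(k) = -8*k^(5/2) (p(k) = -8*k*√k*k = -8*k^(3/2)*k = -8*k^(5/2))
(-1*15610 + p(-6)) + 12607 = (-1*15610 - 288*I*√6) + 12607 = (-15610 - 288*I*√6) + 12607 = -3003 - 288*I*√6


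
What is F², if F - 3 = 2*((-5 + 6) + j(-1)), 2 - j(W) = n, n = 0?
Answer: 81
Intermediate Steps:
j(W) = 2 (j(W) = 2 - 1*0 = 2 + 0 = 2)
F = 9 (F = 3 + 2*((-5 + 6) + 2) = 3 + 2*(1 + 2) = 3 + 2*3 = 3 + 6 = 9)
F² = 9² = 81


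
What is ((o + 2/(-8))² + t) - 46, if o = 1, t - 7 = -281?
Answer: -5111/16 ≈ -319.44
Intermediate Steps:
t = -274 (t = 7 - 281 = -274)
((o + 2/(-8))² + t) - 46 = ((1 + 2/(-8))² - 274) - 46 = ((1 + 2*(-⅛))² - 274) - 46 = ((1 - ¼)² - 274) - 46 = ((¾)² - 274) - 46 = (9/16 - 274) - 46 = -4375/16 - 46 = -5111/16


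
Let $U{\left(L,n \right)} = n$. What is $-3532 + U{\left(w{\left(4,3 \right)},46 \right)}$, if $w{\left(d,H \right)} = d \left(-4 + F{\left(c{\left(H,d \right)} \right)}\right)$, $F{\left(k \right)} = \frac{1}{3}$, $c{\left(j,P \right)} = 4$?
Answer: $-3486$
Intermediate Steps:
$F{\left(k \right)} = \frac{1}{3}$
$w{\left(d,H \right)} = - \frac{11 d}{3}$ ($w{\left(d,H \right)} = d \left(-4 + \frac{1}{3}\right) = d \left(- \frac{11}{3}\right) = - \frac{11 d}{3}$)
$-3532 + U{\left(w{\left(4,3 \right)},46 \right)} = -3532 + 46 = -3486$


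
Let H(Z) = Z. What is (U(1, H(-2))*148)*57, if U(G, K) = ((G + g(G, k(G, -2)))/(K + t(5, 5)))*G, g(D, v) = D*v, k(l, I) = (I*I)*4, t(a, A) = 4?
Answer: 71706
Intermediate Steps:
k(l, I) = 4*I**2 (k(l, I) = I**2*4 = 4*I**2)
U(G, K) = 17*G**2/(4 + K) (U(G, K) = ((G + G*(4*(-2)**2))/(K + 4))*G = ((G + G*(4*4))/(4 + K))*G = ((G + G*16)/(4 + K))*G = ((G + 16*G)/(4 + K))*G = ((17*G)/(4 + K))*G = (17*G/(4 + K))*G = 17*G**2/(4 + K))
(U(1, H(-2))*148)*57 = ((17*1**2/(4 - 2))*148)*57 = ((17*1/2)*148)*57 = ((17*1*(1/2))*148)*57 = ((17/2)*148)*57 = 1258*57 = 71706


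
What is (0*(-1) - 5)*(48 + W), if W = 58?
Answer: -530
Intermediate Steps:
(0*(-1) - 5)*(48 + W) = (0*(-1) - 5)*(48 + 58) = (0 - 5)*106 = -5*106 = -530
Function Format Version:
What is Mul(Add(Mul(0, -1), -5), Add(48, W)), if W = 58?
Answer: -530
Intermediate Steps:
Mul(Add(Mul(0, -1), -5), Add(48, W)) = Mul(Add(Mul(0, -1), -5), Add(48, 58)) = Mul(Add(0, -5), 106) = Mul(-5, 106) = -530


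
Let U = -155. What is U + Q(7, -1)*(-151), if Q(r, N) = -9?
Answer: 1204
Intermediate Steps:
U + Q(7, -1)*(-151) = -155 - 9*(-151) = -155 + 1359 = 1204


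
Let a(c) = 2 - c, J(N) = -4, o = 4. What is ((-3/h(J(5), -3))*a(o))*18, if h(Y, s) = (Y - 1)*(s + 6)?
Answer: -36/5 ≈ -7.2000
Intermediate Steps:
h(Y, s) = (-1 + Y)*(6 + s)
((-3/h(J(5), -3))*a(o))*18 = ((-3/(-6 - 1*(-3) + 6*(-4) - 4*(-3)))*(2 - 1*4))*18 = ((-3/(-6 + 3 - 24 + 12))*(2 - 4))*18 = (-3/(-15)*(-2))*18 = (-3*(-1/15)*(-2))*18 = ((⅕)*(-2))*18 = -⅖*18 = -36/5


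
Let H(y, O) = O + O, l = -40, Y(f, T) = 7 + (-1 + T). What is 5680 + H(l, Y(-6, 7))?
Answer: 5706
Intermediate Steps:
Y(f, T) = 6 + T
H(y, O) = 2*O
5680 + H(l, Y(-6, 7)) = 5680 + 2*(6 + 7) = 5680 + 2*13 = 5680 + 26 = 5706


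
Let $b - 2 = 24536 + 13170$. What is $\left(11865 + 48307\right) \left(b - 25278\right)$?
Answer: $747937960$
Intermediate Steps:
$b = 37708$ ($b = 2 + \left(24536 + 13170\right) = 2 + 37706 = 37708$)
$\left(11865 + 48307\right) \left(b - 25278\right) = \left(11865 + 48307\right) \left(37708 - 25278\right) = 60172 \cdot 12430 = 747937960$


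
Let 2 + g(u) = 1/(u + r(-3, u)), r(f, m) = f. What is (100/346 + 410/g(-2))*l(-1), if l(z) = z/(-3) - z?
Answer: -1416400/5709 ≈ -248.10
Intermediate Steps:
g(u) = -2 + 1/(-3 + u) (g(u) = -2 + 1/(u - 3) = -2 + 1/(-3 + u))
l(z) = -4*z/3 (l(z) = z*(-⅓) - z = -z/3 - z = -4*z/3)
(100/346 + 410/g(-2))*l(-1) = (100/346 + 410/(((7 - 2*(-2))/(-3 - 2))))*(-4/3*(-1)) = (100*(1/346) + 410/(((7 + 4)/(-5))))*(4/3) = (50/173 + 410/((-⅕*11)))*(4/3) = (50/173 + 410/(-11/5))*(4/3) = (50/173 + 410*(-5/11))*(4/3) = (50/173 - 2050/11)*(4/3) = -354100/1903*4/3 = -1416400/5709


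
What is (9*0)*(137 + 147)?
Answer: 0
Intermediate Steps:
(9*0)*(137 + 147) = 0*284 = 0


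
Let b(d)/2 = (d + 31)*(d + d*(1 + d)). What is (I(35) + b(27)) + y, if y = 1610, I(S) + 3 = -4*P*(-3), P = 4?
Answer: 92483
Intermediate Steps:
I(S) = 45 (I(S) = -3 - 4*4*(-3) = -3 - 16*(-3) = -3 + 48 = 45)
b(d) = 2*(31 + d)*(d + d*(1 + d)) (b(d) = 2*((d + 31)*(d + d*(1 + d))) = 2*((31 + d)*(d + d*(1 + d))) = 2*(31 + d)*(d + d*(1 + d)))
(I(35) + b(27)) + y = (45 + 2*27*(62 + 27² + 33*27)) + 1610 = (45 + 2*27*(62 + 729 + 891)) + 1610 = (45 + 2*27*1682) + 1610 = (45 + 90828) + 1610 = 90873 + 1610 = 92483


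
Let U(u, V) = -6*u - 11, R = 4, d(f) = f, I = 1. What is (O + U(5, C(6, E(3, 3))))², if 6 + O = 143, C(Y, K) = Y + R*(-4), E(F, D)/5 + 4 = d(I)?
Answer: 9216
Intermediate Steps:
E(F, D) = -15 (E(F, D) = -20 + 5*1 = -20 + 5 = -15)
C(Y, K) = -16 + Y (C(Y, K) = Y + 4*(-4) = Y - 16 = -16 + Y)
U(u, V) = -11 - 6*u
O = 137 (O = -6 + 143 = 137)
(O + U(5, C(6, E(3, 3))))² = (137 + (-11 - 6*5))² = (137 + (-11 - 30))² = (137 - 41)² = 96² = 9216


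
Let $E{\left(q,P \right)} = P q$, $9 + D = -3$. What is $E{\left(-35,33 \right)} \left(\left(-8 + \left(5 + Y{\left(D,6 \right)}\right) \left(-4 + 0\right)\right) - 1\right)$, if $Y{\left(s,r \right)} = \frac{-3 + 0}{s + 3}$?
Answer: $35035$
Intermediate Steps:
$D = -12$ ($D = -9 - 3 = -12$)
$Y{\left(s,r \right)} = - \frac{3}{3 + s}$
$E{\left(-35,33 \right)} \left(\left(-8 + \left(5 + Y{\left(D,6 \right)}\right) \left(-4 + 0\right)\right) - 1\right) = 33 \left(-35\right) \left(\left(-8 + \left(5 - \frac{3}{3 - 12}\right) \left(-4 + 0\right)\right) - 1\right) = - 1155 \left(\left(-8 + \left(5 - \frac{3}{-9}\right) \left(-4\right)\right) - 1\right) = - 1155 \left(\left(-8 + \left(5 - - \frac{1}{3}\right) \left(-4\right)\right) - 1\right) = - 1155 \left(\left(-8 + \left(5 + \frac{1}{3}\right) \left(-4\right)\right) - 1\right) = - 1155 \left(\left(-8 + \frac{16}{3} \left(-4\right)\right) - 1\right) = - 1155 \left(\left(-8 - \frac{64}{3}\right) - 1\right) = - 1155 \left(- \frac{88}{3} - 1\right) = \left(-1155\right) \left(- \frac{91}{3}\right) = 35035$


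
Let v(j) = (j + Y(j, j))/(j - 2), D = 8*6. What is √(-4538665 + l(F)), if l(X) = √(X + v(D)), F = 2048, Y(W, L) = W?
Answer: √(-2400953785 + 92*√67781)/23 ≈ 2130.4*I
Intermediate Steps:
D = 48
v(j) = 2*j/(-2 + j) (v(j) = (j + j)/(j - 2) = (2*j)/(-2 + j) = 2*j/(-2 + j))
l(X) = √(48/23 + X) (l(X) = √(X + 2*48/(-2 + 48)) = √(X + 2*48/46) = √(X + 2*48*(1/46)) = √(X + 48/23) = √(48/23 + X))
√(-4538665 + l(F)) = √(-4538665 + √(1104 + 529*2048)/23) = √(-4538665 + √(1104 + 1083392)/23) = √(-4538665 + √1084496/23) = √(-4538665 + (4*√67781)/23) = √(-4538665 + 4*√67781/23)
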